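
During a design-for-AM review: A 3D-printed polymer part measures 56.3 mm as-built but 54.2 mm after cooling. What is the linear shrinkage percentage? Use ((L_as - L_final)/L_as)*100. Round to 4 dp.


Shrinkage = ((56.3-54.2)/56.3)*100 = 3.73 %


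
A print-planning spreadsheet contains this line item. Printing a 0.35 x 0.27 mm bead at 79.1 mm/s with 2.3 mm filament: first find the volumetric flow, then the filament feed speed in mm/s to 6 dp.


Q = 0.35 * 0.27 * 79.1 = 7.47495 mm^3/s
A_fil = pi*(2.3/2)^2 = 4.15475628 mm^2
v_feed = 7.47495 / 4.15475628 = 1.799131 mm/s


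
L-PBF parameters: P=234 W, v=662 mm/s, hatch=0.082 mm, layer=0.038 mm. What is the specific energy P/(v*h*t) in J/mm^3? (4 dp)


Build rate = 662 * 0.082 * 0.038 = 2.062792 mm^3/s
SE = 234 / 2.062792 = 113.4385 J/mm^3


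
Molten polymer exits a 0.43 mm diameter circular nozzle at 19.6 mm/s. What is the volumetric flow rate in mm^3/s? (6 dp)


A = pi*(0.43/2)^2 = 0.14522012 mm^2
Q = 0.14522012 * 19.6 = 2.846314 mm^3/s


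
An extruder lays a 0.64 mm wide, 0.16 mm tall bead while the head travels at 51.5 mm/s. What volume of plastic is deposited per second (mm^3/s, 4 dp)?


Rate = 0.64 * 0.16 * 51.5 = 5.2736 mm^3/s


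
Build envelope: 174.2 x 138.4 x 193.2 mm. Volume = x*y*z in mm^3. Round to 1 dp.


V = 174.2 * 138.4 * 193.2 = 4657912.9 mm^3


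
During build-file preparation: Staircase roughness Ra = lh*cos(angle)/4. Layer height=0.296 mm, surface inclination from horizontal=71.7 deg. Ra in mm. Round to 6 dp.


Ra = 0.296 * cos(71.7) / 4 = 0.023235 mm


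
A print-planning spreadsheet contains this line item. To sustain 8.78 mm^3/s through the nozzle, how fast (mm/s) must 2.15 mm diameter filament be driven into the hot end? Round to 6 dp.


A = pi*(2.15/2)^2 = 3.630503
v = 8.78 / 3.630503 = 2.418398 mm/s


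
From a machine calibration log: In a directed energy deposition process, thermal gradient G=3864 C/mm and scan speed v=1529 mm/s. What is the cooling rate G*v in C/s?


CR = 3864 * 1529 = 5908056 C/s


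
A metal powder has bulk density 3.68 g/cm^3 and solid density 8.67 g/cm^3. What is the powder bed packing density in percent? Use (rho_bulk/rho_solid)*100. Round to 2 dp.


Packing = (3.68/8.67)*100 = 42.45 %


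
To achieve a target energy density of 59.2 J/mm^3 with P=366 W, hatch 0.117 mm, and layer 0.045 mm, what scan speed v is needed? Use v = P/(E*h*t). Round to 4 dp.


v = 366 / (59.2*0.117*0.045) = 1174.2512 mm/s


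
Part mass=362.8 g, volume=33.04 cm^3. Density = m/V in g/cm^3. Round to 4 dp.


rho = 362.8 / 33.04 = 10.9806 g/cm^3


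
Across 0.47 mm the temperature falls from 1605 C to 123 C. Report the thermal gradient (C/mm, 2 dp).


G = (1605-123)/0.47 = 3153.19 C/mm


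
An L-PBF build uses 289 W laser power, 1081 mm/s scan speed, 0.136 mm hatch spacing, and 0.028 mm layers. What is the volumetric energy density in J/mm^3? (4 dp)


E = 289 / (1081*0.136*0.028) = 70.2062 J/mm^3


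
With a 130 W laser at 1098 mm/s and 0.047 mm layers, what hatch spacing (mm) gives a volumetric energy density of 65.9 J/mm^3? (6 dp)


h = 130 / (65.9*1098*0.047) = 0.038226 mm


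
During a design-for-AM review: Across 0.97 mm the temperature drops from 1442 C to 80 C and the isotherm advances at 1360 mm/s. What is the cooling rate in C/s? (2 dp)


G = (1442-80)/0.97 = 1404.12371134 C/mm
CR = 1404.12371134 * 1360 = 1909608.25 C/s


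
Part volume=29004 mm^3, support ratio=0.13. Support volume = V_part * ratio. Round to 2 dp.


V_support = 29004 * 0.13 = 3770.52 mm^3


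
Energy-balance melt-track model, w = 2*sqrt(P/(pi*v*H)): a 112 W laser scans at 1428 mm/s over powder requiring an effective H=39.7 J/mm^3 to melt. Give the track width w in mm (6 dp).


w = 2*sqrt(112/(pi*1428*39.7)) = 0.050154 mm


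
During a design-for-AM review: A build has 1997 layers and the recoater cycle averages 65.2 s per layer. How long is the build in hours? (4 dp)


t = 1997 * 65.2 / 3600 = 36.1679 hrs


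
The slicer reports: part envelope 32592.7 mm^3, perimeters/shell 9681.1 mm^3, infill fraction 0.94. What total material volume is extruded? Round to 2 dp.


V_infill = (32592.7 - 9681.1) * 0.94 = 21536.9
V_total = 9681.1 + 21536.9 = 31218.0 mm^3


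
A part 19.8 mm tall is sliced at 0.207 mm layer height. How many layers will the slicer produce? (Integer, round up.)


Layers = ceil(19.8/0.207) = 96


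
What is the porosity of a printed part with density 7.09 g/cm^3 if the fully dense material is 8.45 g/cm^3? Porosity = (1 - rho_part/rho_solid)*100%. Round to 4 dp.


Porosity = (1-7.09/8.45)*100 = 16.0947 %


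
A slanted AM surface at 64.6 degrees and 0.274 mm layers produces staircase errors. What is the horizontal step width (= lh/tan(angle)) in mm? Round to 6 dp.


step = 0.274 / tan(64.6) = 0.130105 mm


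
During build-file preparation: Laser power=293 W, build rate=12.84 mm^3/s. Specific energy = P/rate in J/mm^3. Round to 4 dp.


SE = 293 / 12.84 = 22.8193 J/mm^3


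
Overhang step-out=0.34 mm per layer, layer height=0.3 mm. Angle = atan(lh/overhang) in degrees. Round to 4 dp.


angle = atan(0.3/0.34) = 41.4237 degrees


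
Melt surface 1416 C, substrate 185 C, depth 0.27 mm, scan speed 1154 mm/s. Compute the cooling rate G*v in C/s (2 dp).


G = (1416-185)/0.27 = 4559.25925926 C/mm
CR = 4559.25925926 * 1154 = 5261385.19 C/s


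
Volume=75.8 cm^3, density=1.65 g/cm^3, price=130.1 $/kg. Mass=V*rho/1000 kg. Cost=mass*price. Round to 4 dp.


Mass = 75.8*1.65/1000 = 0.12507 kg
Cost = 0.12507 * 130.1 = 16.2716 $


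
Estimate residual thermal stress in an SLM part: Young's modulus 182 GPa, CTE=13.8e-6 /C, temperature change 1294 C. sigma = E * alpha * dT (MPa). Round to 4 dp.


sigma = 182*1000 * 13.8e-6 * 1294 = 3250.0104 MPa


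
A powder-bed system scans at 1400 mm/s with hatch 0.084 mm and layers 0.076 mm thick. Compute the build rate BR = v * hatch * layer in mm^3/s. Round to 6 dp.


Rate = 1400 * 0.084 * 0.076 = 8.9376 mm^3/s


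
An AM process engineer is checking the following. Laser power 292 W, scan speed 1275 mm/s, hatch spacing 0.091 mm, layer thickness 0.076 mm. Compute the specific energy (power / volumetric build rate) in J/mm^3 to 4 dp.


Build rate = 1275 * 0.091 * 0.076 = 8.8179 mm^3/s
SE = 292 / 8.8179 = 33.1145 J/mm^3


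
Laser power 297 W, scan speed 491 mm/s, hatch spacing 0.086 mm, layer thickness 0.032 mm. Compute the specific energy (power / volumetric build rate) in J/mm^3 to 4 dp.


Build rate = 491 * 0.086 * 0.032 = 1.351232 mm^3/s
SE = 297 / 1.351232 = 219.7994 J/mm^3


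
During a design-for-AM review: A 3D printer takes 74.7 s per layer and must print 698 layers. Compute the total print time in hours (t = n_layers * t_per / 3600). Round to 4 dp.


t = 698 * 74.7 / 3600 = 14.4835 hrs


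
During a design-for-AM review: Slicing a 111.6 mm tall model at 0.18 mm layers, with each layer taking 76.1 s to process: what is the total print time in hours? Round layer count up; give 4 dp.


Layers = ceil(111.6/0.18) = 620
t = 620 * 76.1 / 3600 = 13.1061 hrs


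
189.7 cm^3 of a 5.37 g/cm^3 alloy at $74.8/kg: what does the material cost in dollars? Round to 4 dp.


Mass = 189.7*5.37/1000 = 1.018689 kg
Cost = 1.018689 * 74.8 = 76.1979 $


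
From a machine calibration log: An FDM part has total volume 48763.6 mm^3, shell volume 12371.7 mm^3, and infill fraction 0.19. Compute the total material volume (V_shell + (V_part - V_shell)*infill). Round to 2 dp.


V_infill = (48763.6 - 12371.7) * 0.19 = 6914.46
V_total = 12371.7 + 6914.46 = 19286.16 mm^3


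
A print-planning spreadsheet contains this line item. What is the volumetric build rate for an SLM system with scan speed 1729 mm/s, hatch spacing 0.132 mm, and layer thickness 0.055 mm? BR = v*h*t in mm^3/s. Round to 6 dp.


Rate = 1729 * 0.132 * 0.055 = 12.55254 mm^3/s


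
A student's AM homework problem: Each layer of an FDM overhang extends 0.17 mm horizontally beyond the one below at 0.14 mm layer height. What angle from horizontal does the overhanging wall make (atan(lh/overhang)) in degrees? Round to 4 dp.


angle = atan(0.14/0.17) = 39.4725 degrees


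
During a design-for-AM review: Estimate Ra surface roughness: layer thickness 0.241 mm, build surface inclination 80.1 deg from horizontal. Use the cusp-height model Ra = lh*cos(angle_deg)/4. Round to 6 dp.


Ra = 0.241 * cos(80.1) / 4 = 0.010359 mm


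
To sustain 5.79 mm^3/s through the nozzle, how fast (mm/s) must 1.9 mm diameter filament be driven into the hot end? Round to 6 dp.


A = pi*(1.9/2)^2 = 2.835287
v = 5.79 / 2.835287 = 2.042121 mm/s


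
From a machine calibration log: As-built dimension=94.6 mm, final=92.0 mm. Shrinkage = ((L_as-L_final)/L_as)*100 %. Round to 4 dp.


Shrinkage = ((94.6-92.0)/94.6)*100 = 2.7484 %


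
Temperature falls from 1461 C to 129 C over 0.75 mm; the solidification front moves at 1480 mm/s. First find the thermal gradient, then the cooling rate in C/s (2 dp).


G = (1461-129)/0.75 = 1776.0 C/mm
CR = 1776.0 * 1480 = 2628480.0 C/s


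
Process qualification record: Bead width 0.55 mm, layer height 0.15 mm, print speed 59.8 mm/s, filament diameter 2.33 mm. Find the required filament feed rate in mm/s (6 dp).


Q = 0.55 * 0.15 * 59.8 = 4.9335 mm^3/s
A_fil = pi*(2.33/2)^2 = 4.26384809 mm^2
v_feed = 4.9335 / 4.26384809 = 1.157053 mm/s


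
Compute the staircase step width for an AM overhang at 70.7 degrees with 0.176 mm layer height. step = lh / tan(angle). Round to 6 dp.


step = 0.176 / tan(70.7) = 0.061634 mm


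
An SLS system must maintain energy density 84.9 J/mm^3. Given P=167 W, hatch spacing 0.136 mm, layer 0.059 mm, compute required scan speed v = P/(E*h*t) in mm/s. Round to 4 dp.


v = 167 / (84.9*0.136*0.059) = 245.1421 mm/s


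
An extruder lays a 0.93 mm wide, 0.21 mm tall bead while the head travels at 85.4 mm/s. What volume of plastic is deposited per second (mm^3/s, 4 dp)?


Rate = 0.93 * 0.21 * 85.4 = 16.6786 mm^3/s


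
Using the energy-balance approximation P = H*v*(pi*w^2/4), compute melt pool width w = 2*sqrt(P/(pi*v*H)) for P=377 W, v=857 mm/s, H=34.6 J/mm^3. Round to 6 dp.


w = 2*sqrt(377/(pi*857*34.6)) = 0.127232 mm


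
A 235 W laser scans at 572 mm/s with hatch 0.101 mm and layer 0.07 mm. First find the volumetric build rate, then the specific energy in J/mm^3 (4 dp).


Build rate = 572 * 0.101 * 0.07 = 4.04404 mm^3/s
SE = 235 / 4.04404 = 58.1102 J/mm^3


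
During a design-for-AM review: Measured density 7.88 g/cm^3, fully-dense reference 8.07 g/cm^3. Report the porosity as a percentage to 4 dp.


Porosity = (1-7.88/8.07)*100 = 2.3544 %


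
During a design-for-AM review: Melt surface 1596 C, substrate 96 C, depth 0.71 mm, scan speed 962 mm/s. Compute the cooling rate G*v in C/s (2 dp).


G = (1596-96)/0.71 = 2112.67605634 C/mm
CR = 2112.67605634 * 962 = 2032394.37 C/s


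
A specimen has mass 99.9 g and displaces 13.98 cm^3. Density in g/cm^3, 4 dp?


rho = 99.9 / 13.98 = 7.1459 g/cm^3


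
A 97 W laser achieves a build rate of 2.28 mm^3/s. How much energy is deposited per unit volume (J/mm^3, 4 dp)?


SE = 97 / 2.28 = 42.5439 J/mm^3


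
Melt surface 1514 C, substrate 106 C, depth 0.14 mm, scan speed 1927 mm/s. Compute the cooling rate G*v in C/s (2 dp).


G = (1514-106)/0.14 = 10057.14285714 C/mm
CR = 10057.14285714 * 1927 = 19380114.29 C/s


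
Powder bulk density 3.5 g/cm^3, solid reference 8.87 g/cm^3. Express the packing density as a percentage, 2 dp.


Packing = (3.5/8.87)*100 = 39.46 %


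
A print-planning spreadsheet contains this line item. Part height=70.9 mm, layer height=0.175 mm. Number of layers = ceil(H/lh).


Layers = ceil(70.9/0.175) = 406


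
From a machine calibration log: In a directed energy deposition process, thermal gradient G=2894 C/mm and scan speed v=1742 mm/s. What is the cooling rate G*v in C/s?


CR = 2894 * 1742 = 5041348 C/s


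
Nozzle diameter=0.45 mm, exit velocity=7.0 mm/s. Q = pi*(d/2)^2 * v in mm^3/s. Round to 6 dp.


A = pi*(0.45/2)^2 = 0.15904313 mm^2
Q = 0.15904313 * 7.0 = 1.113302 mm^3/s


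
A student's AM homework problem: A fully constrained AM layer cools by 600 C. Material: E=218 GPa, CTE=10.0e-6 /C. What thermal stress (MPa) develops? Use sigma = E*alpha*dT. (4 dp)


sigma = 218*1000 * 10.0e-6 * 600 = 1308.0 MPa


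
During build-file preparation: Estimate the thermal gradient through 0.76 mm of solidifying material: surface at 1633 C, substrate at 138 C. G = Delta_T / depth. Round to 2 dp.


G = (1633-138)/0.76 = 1967.11 C/mm


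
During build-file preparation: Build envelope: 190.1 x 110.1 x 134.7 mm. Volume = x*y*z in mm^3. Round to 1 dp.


V = 190.1 * 110.1 * 134.7 = 2819272.3 mm^3


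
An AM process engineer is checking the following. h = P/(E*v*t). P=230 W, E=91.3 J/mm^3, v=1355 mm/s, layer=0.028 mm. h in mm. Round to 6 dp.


h = 230 / (91.3*1355*0.028) = 0.066399 mm


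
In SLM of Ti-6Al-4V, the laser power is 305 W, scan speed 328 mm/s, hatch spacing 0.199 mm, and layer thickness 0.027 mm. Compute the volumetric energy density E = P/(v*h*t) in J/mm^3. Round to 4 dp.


E = 305 / (328*0.199*0.027) = 173.065 J/mm^3


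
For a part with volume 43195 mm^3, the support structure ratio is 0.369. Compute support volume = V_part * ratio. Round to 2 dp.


V_support = 43195 * 0.369 = 15938.96 mm^3


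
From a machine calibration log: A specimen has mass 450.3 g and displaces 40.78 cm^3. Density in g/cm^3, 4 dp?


rho = 450.3 / 40.78 = 11.0422 g/cm^3


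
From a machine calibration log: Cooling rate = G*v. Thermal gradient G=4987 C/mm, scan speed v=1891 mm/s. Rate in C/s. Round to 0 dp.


CR = 4987 * 1891 = 9430417 C/s


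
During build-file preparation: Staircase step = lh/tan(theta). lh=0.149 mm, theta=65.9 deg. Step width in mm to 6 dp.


step = 0.149 / tan(65.9) = 0.066651 mm


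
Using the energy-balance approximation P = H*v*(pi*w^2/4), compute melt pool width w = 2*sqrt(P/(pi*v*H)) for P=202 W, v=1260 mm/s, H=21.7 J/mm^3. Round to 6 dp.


w = 2*sqrt(202/(pi*1260*21.7)) = 0.096987 mm


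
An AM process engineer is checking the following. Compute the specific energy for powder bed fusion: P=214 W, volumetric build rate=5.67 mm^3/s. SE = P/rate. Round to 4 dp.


SE = 214 / 5.67 = 37.7425 J/mm^3


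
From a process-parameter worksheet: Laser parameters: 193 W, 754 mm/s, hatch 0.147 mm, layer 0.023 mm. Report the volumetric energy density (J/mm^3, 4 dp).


E = 193 / (754*0.147*0.023) = 75.7078 J/mm^3


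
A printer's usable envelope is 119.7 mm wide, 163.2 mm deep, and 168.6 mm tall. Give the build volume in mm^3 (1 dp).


V = 119.7 * 163.2 * 168.6 = 3293607.7 mm^3


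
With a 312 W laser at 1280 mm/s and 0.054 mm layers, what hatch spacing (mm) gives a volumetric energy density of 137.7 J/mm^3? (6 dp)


h = 312 / (137.7*1280*0.054) = 0.032781 mm


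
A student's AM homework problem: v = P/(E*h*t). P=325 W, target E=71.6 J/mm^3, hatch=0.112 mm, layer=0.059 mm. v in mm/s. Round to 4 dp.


v = 325 / (71.6*0.112*0.059) = 686.9107 mm/s


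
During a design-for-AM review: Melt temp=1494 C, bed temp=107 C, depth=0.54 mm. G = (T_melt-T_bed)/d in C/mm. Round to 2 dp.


G = (1494-107)/0.54 = 2568.52 C/mm


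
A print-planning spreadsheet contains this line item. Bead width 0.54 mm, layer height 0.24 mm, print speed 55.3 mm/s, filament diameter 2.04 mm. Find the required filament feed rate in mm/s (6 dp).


Q = 0.54 * 0.24 * 55.3 = 7.16688 mm^3/s
A_fil = pi*(2.04/2)^2 = 3.268513 mm^2
v_feed = 7.16688 / 3.268513 = 2.192704 mm/s


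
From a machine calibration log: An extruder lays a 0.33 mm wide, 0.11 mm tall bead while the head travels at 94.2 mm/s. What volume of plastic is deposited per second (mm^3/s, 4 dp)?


Rate = 0.33 * 0.11 * 94.2 = 3.4195 mm^3/s


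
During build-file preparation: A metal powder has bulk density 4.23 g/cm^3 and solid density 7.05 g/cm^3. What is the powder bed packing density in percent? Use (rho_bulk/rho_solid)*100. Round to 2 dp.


Packing = (4.23/7.05)*100 = 60.0 %


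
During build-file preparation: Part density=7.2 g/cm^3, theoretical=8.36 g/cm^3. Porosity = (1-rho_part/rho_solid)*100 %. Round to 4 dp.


Porosity = (1-7.2/8.36)*100 = 13.8756 %


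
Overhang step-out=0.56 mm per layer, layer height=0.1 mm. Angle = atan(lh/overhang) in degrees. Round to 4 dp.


angle = atan(0.1/0.56) = 10.1247 degrees


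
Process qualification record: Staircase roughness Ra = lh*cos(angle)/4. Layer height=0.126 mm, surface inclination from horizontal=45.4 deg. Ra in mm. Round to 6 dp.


Ra = 0.126 * cos(45.4) / 4 = 0.022118 mm


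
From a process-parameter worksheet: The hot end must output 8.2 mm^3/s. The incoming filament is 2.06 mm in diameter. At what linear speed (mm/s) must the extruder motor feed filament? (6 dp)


A = pi*(2.06/2)^2 = 3.332916
v = 8.2 / 3.332916 = 2.460308 mm/s


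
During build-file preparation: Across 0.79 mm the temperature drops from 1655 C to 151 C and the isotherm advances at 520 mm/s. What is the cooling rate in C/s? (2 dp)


G = (1655-151)/0.79 = 1903.79746835 C/mm
CR = 1903.79746835 * 520 = 989974.68 C/s


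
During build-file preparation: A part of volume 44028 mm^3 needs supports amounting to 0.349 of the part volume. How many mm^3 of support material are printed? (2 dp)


V_support = 44028 * 0.349 = 15365.77 mm^3


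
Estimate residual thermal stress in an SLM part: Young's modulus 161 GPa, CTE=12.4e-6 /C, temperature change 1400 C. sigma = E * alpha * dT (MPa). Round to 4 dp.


sigma = 161*1000 * 12.4e-6 * 1400 = 2794.96 MPa


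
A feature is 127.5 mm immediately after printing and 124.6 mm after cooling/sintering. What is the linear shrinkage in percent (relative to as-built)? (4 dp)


Shrinkage = ((127.5-124.6)/127.5)*100 = 2.2745 %


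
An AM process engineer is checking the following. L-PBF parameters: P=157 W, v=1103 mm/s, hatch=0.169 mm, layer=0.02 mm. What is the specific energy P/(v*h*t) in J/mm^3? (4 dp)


Build rate = 1103 * 0.169 * 0.02 = 3.72814 mm^3/s
SE = 157 / 3.72814 = 42.1122 J/mm^3


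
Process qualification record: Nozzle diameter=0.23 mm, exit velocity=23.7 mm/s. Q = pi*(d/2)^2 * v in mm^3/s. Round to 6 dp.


A = pi*(0.23/2)^2 = 0.04154756 mm^2
Q = 0.04154756 * 23.7 = 0.984677 mm^3/s


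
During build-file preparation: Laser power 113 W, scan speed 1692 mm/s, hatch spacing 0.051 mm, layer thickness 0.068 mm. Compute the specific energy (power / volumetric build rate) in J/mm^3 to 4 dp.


Build rate = 1692 * 0.051 * 0.068 = 5.867856 mm^3/s
SE = 113 / 5.867856 = 19.2575 J/mm^3


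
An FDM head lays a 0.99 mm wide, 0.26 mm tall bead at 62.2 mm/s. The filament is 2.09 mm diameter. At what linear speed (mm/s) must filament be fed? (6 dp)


Q = 0.99 * 0.26 * 62.2 = 16.01028 mm^3/s
A_fil = pi*(2.09/2)^2 = 3.43069772 mm^2
v_feed = 16.01028 / 3.43069772 = 4.666771 mm/s


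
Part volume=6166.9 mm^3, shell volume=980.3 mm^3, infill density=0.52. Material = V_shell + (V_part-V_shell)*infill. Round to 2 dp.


V_infill = (6166.9 - 980.3) * 0.52 = 2697.03
V_total = 980.3 + 2697.03 = 3677.33 mm^3


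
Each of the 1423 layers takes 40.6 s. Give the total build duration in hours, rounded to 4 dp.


t = 1423 * 40.6 / 3600 = 16.0483 hrs


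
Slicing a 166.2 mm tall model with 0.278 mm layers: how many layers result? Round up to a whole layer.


Layers = ceil(166.2/0.278) = 598


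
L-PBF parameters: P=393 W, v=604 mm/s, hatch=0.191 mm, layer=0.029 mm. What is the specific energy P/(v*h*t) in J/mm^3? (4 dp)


Build rate = 604 * 0.191 * 0.029 = 3.345556 mm^3/s
SE = 393 / 3.345556 = 117.4693 J/mm^3


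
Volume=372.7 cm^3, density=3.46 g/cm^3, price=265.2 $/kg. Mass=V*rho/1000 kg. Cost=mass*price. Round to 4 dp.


Mass = 372.7*3.46/1000 = 1.289542 kg
Cost = 1.289542 * 265.2 = 341.9865 $


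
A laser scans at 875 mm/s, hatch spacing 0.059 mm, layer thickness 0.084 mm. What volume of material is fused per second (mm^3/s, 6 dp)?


Rate = 875 * 0.059 * 0.084 = 4.3365 mm^3/s


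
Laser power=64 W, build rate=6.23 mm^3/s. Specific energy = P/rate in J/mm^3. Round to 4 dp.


SE = 64 / 6.23 = 10.2729 J/mm^3


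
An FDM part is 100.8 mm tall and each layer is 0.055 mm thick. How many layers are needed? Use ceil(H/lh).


Layers = ceil(100.8/0.055) = 1833


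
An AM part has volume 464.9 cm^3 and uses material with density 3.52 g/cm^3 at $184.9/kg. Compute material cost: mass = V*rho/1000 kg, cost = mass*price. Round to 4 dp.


Mass = 464.9*3.52/1000 = 1.636448 kg
Cost = 1.636448 * 184.9 = 302.5792 $


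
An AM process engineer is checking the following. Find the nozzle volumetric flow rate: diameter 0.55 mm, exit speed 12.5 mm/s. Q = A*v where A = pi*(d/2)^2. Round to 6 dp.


A = pi*(0.55/2)^2 = 0.23758294 mm^2
Q = 0.23758294 * 12.5 = 2.969787 mm^3/s


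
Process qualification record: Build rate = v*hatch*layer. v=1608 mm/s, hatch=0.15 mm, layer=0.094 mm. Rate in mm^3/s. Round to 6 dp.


Rate = 1608 * 0.15 * 0.094 = 22.6728 mm^3/s


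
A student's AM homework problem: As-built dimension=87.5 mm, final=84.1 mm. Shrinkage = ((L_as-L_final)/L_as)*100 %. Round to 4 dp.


Shrinkage = ((87.5-84.1)/87.5)*100 = 3.8857 %


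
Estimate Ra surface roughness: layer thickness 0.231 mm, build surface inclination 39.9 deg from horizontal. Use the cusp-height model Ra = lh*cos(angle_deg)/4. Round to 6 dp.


Ra = 0.231 * cos(39.9) / 4 = 0.044304 mm


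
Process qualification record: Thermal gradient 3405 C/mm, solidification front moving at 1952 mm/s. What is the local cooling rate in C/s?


CR = 3405 * 1952 = 6646560 C/s


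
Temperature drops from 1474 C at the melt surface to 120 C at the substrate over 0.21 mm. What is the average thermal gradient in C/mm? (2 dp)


G = (1474-120)/0.21 = 6447.62 C/mm


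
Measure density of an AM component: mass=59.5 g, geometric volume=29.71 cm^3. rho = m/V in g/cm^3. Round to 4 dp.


rho = 59.5 / 29.71 = 2.0027 g/cm^3


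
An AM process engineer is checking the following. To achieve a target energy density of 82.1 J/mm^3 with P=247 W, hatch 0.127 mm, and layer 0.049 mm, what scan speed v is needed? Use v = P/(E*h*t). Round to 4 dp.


v = 247 / (82.1*0.127*0.049) = 483.4527 mm/s


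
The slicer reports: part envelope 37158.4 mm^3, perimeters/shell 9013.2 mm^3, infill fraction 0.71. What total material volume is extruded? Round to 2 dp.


V_infill = (37158.4 - 9013.2) * 0.71 = 19983.09
V_total = 9013.2 + 19983.09 = 28996.29 mm^3


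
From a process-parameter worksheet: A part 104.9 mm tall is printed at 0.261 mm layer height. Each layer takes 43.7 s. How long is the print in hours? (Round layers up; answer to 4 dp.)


Layers = ceil(104.9/0.261) = 402
t = 402 * 43.7 / 3600 = 4.8798 hrs


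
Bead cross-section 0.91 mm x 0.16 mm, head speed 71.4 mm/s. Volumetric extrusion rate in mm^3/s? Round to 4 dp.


Rate = 0.91 * 0.16 * 71.4 = 10.3958 mm^3/s


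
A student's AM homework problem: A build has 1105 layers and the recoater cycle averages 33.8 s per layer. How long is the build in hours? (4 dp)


t = 1105 * 33.8 / 3600 = 10.3747 hrs


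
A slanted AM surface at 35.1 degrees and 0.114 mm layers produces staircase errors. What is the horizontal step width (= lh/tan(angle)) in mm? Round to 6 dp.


step = 0.114 / tan(35.1) = 0.162206 mm


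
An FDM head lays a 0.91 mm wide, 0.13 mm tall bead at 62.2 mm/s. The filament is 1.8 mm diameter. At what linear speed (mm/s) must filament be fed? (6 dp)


Q = 0.91 * 0.13 * 62.2 = 7.35826 mm^3/s
A_fil = pi*(1.8/2)^2 = 2.54469005 mm^2
v_feed = 7.35826 / 2.54469005 = 2.891613 mm/s


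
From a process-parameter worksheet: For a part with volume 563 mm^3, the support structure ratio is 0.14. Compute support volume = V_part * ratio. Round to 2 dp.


V_support = 563 * 0.14 = 78.82 mm^3


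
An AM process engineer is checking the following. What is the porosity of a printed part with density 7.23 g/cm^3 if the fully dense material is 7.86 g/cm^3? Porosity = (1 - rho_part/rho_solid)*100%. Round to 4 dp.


Porosity = (1-7.23/7.86)*100 = 8.0153 %


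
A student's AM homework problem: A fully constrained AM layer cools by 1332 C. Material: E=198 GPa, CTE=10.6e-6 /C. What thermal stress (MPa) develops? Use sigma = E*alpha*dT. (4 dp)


sigma = 198*1000 * 10.6e-6 * 1332 = 2795.6016 MPa


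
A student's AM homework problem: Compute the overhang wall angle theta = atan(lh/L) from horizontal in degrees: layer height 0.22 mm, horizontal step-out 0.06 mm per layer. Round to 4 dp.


angle = atan(0.22/0.06) = 74.7449 degrees


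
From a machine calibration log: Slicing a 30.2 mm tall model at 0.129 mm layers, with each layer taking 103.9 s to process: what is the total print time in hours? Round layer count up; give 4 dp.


Layers = ceil(30.2/0.129) = 235
t = 235 * 103.9 / 3600 = 6.7824 hrs


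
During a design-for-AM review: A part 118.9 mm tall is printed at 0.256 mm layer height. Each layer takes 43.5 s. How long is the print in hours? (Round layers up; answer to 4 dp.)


Layers = ceil(118.9/0.256) = 465
t = 465 * 43.5 / 3600 = 5.6188 hrs


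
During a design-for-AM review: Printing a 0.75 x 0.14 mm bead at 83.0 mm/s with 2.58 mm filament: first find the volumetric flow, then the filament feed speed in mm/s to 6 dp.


Q = 0.75 * 0.14 * 83.0 = 8.715 mm^3/s
A_fil = pi*(2.58/2)^2 = 5.22792433 mm^2
v_feed = 8.715 / 5.22792433 = 1.66701 mm/s


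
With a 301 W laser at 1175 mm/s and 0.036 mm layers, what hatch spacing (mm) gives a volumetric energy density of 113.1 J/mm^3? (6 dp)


h = 301 / (113.1*1175*0.036) = 0.062916 mm


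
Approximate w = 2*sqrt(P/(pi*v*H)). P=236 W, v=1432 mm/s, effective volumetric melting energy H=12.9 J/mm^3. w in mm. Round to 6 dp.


w = 2*sqrt(236/(pi*1432*12.9)) = 0.127539 mm


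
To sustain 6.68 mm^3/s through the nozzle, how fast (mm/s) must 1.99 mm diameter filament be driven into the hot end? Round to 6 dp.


A = pi*(1.99/2)^2 = 3.110255
v = 6.68 / 3.110255 = 2.147734 mm/s


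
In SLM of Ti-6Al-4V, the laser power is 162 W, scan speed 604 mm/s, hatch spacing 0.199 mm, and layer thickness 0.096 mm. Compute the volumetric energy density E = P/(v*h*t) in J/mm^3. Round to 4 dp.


E = 162 / (604*0.199*0.096) = 14.0396 J/mm^3


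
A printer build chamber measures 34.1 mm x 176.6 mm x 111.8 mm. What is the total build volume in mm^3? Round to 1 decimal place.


V = 34.1 * 176.6 * 111.8 = 673266.3 mm^3


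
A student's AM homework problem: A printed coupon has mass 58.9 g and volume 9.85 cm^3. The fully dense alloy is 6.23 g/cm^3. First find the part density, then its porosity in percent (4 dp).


rho_part = 58.9 / 9.85 = 5.97969543 g/cm^3
Porosity = (1 - 5.97969543/6.23)*100 = 4.0177 %


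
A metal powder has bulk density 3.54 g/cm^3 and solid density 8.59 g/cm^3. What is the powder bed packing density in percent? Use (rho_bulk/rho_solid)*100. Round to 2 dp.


Packing = (3.54/8.59)*100 = 41.21 %


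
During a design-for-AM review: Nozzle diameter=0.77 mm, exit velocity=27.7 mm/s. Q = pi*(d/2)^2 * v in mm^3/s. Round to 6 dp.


A = pi*(0.77/2)^2 = 0.46566257 mm^2
Q = 0.46566257 * 27.7 = 12.898853 mm^3/s


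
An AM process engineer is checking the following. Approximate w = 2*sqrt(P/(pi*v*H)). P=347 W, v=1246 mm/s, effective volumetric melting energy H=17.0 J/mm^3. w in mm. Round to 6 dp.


w = 2*sqrt(347/(pi*1246*17.0)) = 0.144423 mm


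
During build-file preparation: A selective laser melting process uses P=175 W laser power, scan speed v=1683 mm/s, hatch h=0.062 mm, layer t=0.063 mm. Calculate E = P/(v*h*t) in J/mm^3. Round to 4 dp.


E = 175 / (1683*0.062*0.063) = 26.6208 J/mm^3


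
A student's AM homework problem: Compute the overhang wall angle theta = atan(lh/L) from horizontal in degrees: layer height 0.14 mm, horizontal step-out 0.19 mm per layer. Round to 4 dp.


angle = atan(0.14/0.19) = 36.3844 degrees


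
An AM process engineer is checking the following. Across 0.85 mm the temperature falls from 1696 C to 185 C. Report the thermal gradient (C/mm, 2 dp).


G = (1696-185)/0.85 = 1777.65 C/mm


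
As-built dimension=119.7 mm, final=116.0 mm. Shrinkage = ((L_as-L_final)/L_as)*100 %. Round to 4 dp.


Shrinkage = ((119.7-116.0)/119.7)*100 = 3.0911 %


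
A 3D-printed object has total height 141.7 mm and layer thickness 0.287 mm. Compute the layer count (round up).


Layers = ceil(141.7/0.287) = 494


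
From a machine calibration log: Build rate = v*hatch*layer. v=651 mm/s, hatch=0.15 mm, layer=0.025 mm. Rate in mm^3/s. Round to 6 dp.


Rate = 651 * 0.15 * 0.025 = 2.44125 mm^3/s


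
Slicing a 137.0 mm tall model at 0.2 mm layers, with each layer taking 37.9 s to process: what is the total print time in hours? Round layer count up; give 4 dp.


Layers = ceil(137.0/0.2) = 685
t = 685 * 37.9 / 3600 = 7.2115 hrs


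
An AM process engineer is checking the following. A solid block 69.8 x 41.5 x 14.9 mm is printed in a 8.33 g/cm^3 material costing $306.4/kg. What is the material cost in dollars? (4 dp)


V = 69.8 * 41.5 * 14.9 = 43160.83 mm^3 = 43.16083 cm^3
Mass = 43.16083 * 8.33 / 1000 = 0.35952971 kg
Cost = 0.35952971 * 306.4 = 110.1599 $


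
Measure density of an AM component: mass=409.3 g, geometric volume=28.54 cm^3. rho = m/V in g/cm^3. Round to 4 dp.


rho = 409.3 / 28.54 = 14.3413 g/cm^3


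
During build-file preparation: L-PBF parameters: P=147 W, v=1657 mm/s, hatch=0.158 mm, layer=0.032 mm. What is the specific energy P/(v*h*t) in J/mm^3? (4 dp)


Build rate = 1657 * 0.158 * 0.032 = 8.377792 mm^3/s
SE = 147 / 8.377792 = 17.5464 J/mm^3


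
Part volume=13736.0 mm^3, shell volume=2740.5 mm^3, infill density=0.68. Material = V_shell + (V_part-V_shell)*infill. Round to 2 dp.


V_infill = (13736.0 - 2740.5) * 0.68 = 7476.94
V_total = 2740.5 + 7476.94 = 10217.44 mm^3


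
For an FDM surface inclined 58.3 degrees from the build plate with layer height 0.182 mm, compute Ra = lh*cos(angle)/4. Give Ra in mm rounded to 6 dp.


Ra = 0.182 * cos(58.3) / 4 = 0.023909 mm


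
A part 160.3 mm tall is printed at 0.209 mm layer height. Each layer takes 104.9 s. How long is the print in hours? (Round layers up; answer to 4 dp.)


Layers = ceil(160.3/0.209) = 767
t = 767 * 104.9 / 3600 = 22.3495 hrs


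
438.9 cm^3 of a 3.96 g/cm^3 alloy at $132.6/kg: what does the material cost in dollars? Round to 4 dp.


Mass = 438.9*3.96/1000 = 1.738044 kg
Cost = 1.738044 * 132.6 = 230.4646 $


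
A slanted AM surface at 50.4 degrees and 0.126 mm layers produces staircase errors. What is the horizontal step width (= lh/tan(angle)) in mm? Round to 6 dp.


step = 0.126 / tan(50.4) = 0.104236 mm


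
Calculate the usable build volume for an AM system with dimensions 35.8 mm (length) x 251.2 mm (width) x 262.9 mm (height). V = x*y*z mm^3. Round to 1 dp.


V = 35.8 * 251.2 * 262.9 = 2364249.2 mm^3


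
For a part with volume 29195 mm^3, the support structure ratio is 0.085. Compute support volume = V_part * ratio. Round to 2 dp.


V_support = 29195 * 0.085 = 2481.58 mm^3


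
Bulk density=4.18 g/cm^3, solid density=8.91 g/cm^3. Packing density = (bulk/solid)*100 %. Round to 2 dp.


Packing = (4.18/8.91)*100 = 46.91 %


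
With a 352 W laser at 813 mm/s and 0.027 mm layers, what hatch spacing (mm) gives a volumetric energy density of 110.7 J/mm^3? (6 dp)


h = 352 / (110.7*813*0.027) = 0.144857 mm


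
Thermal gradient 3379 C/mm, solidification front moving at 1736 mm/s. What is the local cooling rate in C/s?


CR = 3379 * 1736 = 5865944 C/s


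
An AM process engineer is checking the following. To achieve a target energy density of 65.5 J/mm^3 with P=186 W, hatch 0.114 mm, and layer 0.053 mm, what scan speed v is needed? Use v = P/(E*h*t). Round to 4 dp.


v = 186 / (65.5*0.114*0.053) = 469.9925 mm/s


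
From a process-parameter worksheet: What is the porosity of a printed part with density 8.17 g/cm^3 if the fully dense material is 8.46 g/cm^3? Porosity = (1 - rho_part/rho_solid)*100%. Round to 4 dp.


Porosity = (1-8.17/8.46)*100 = 3.4279 %


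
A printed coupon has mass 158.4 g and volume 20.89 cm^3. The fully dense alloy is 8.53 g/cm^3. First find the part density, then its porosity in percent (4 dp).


rho_part = 158.4 / 20.89 = 7.58257539 g/cm^3
Porosity = (1 - 7.58257539/8.53)*100 = 11.107 %


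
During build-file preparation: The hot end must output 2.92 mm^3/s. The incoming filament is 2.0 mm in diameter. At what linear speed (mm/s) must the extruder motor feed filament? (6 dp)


A = pi*(2.0/2)^2 = 3.141593
v = 2.92 / 3.141593 = 0.929465 mm/s


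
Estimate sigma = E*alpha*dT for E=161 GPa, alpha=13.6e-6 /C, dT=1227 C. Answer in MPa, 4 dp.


sigma = 161*1000 * 13.6e-6 * 1227 = 2686.6392 MPa


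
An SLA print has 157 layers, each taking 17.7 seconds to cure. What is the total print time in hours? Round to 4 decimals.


t = 157 * 17.7 / 3600 = 0.7719 hrs


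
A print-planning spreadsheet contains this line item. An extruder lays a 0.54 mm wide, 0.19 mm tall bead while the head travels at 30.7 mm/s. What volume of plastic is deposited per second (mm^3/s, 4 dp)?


Rate = 0.54 * 0.19 * 30.7 = 3.1498 mm^3/s


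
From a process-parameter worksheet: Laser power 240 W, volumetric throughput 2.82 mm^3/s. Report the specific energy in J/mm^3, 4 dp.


SE = 240 / 2.82 = 85.1064 J/mm^3


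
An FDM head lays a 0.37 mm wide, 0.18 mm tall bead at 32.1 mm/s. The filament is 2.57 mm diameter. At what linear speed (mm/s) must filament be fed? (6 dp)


Q = 0.37 * 0.18 * 32.1 = 2.13786 mm^3/s
A_fil = pi*(2.57/2)^2 = 5.18747633 mm^2
v_feed = 2.13786 / 5.18747633 = 0.412119 mm/s


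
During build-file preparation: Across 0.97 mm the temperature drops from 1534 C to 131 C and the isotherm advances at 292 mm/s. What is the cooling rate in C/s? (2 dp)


G = (1534-131)/0.97 = 1446.39175258 C/mm
CR = 1446.39175258 * 292 = 422346.39 C/s


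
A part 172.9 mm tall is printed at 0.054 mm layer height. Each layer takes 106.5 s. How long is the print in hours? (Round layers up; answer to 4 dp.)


Layers = ceil(172.9/0.054) = 3202
t = 3202 * 106.5 / 3600 = 94.7258 hrs


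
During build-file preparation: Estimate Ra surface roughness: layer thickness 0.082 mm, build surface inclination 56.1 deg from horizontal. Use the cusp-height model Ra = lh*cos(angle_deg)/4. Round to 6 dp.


Ra = 0.082 * cos(56.1) / 4 = 0.011434 mm


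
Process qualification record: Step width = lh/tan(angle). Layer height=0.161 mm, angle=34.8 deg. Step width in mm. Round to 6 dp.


step = 0.161 / tan(34.8) = 0.231649 mm


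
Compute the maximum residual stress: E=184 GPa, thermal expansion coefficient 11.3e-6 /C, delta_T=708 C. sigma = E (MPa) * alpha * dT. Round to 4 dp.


sigma = 184*1000 * 11.3e-6 * 708 = 1472.0736 MPa


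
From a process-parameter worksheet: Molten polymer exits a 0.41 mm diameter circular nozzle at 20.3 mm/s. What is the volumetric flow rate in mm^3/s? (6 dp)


A = pi*(0.41/2)^2 = 0.13202543 mm^2
Q = 0.13202543 * 20.3 = 2.680116 mm^3/s


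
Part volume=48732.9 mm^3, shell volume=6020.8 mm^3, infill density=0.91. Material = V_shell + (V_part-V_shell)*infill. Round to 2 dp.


V_infill = (48732.9 - 6020.8) * 0.91 = 38868.01
V_total = 6020.8 + 38868.01 = 44888.81 mm^3


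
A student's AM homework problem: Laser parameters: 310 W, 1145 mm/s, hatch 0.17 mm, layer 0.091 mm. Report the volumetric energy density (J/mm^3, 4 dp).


E = 310 / (1145*0.17*0.091) = 17.5011 J/mm^3


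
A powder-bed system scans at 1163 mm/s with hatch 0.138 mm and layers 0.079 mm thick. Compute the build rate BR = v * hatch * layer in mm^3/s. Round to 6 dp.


Rate = 1163 * 0.138 * 0.079 = 12.679026 mm^3/s


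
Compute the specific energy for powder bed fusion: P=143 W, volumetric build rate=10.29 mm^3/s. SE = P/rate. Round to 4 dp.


SE = 143 / 10.29 = 13.897 J/mm^3


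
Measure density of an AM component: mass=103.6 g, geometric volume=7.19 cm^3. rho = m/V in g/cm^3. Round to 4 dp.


rho = 103.6 / 7.19 = 14.4089 g/cm^3


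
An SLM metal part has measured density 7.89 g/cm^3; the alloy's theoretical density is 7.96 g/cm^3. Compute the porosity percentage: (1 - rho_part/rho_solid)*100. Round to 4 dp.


Porosity = (1-7.89/7.96)*100 = 0.8794 %


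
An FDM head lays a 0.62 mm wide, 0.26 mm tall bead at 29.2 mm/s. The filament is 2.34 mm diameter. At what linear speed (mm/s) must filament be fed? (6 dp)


Q = 0.62 * 0.26 * 29.2 = 4.70704 mm^3/s
A_fil = pi*(2.34/2)^2 = 4.30052618 mm^2
v_feed = 4.70704 / 4.30052618 = 1.094527 mm/s


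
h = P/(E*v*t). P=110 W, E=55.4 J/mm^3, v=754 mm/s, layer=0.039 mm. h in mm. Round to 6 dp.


h = 110 / (55.4*754*0.039) = 0.067522 mm


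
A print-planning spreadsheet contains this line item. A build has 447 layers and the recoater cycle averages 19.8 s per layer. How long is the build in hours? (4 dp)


t = 447 * 19.8 / 3600 = 2.4585 hrs


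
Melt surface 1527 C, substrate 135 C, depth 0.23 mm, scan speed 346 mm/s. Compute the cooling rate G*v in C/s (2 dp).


G = (1527-135)/0.23 = 6052.17391304 C/mm
CR = 6052.17391304 * 346 = 2094052.17 C/s


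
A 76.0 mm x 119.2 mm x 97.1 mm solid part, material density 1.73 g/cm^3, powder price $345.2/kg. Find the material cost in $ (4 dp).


V = 76.0 * 119.2 * 97.1 = 879648.32 mm^3 = 879.64832 cm^3
Mass = 879.64832 * 1.73 / 1000 = 1.52179159 kg
Cost = 1.52179159 * 345.2 = 525.3225 $


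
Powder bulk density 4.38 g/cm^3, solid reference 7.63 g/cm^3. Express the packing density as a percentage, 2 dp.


Packing = (4.38/7.63)*100 = 57.4 %


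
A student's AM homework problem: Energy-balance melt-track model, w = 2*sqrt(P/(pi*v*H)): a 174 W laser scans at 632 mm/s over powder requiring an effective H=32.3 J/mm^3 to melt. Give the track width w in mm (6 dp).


w = 2*sqrt(174/(pi*632*32.3)) = 0.104177 mm


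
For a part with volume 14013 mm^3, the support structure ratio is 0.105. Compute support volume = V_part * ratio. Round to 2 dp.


V_support = 14013 * 0.105 = 1471.37 mm^3


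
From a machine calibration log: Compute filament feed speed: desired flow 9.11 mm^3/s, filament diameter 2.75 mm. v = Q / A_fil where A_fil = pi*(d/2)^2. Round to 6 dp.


A = pi*(2.75/2)^2 = 5.939574
v = 9.11 / 5.939574 = 1.53378 mm/s


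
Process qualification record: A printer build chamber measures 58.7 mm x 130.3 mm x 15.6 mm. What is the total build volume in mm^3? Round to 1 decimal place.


V = 58.7 * 130.3 * 15.6 = 119318.3 mm^3


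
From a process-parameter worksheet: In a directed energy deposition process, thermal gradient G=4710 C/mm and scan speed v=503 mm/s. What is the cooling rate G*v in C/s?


CR = 4710 * 503 = 2369130 C/s


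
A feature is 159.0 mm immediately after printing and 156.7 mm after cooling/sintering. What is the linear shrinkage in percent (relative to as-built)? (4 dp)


Shrinkage = ((159.0-156.7)/159.0)*100 = 1.4465 %


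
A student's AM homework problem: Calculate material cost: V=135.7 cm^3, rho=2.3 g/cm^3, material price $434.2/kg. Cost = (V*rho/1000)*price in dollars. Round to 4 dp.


Mass = 135.7*2.3/1000 = 0.31211 kg
Cost = 0.31211 * 434.2 = 135.5182 $


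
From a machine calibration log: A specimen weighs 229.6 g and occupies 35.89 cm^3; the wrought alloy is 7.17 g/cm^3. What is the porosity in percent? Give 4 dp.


rho_part = 229.6 / 35.89 = 6.39732516 g/cm^3
Porosity = (1 - 6.39732516/7.17)*100 = 10.7765 %
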